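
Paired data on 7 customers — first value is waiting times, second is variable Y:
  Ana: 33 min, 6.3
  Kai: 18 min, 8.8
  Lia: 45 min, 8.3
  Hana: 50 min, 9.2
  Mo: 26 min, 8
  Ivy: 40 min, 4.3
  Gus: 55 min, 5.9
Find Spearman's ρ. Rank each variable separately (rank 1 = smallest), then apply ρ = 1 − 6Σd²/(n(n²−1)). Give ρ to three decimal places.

Ranks of variable 1: 3, 1, 5, 6, 2, 4, 7
Ranks of variable 2: 3, 6, 5, 7, 4, 1, 2
d = r₁ − r₂: 0, -5, 0, -1, -2, 3, 5
d²: 0, 25, 0, 1, 4, 9, 25; Σd² = 64
ρ = 1 − 6·64/(7·48) = 1 − 384/336 = -0.143

-0.143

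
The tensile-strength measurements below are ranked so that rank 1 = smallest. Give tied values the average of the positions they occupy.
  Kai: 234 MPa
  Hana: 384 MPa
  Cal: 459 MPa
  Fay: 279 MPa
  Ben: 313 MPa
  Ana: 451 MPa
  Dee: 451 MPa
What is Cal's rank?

7

Sorted (ascending): 234, 279, 313, 384, 451, 451, 459
The 2 values of 451 occupy positions 5–6 → average rank (5+6)/2 = 5.5.
Cal has value 459 MPa → rank 7.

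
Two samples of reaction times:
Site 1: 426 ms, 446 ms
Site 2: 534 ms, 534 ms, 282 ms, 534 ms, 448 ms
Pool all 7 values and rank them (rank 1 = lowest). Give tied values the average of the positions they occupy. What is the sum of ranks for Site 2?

23

Sorted (ascending): 282, 426, 446, 448, 534, 534, 534
The 3 values of 534 occupy positions 5–7 → average rank 6.
Site 2 values → pooled ranks: 534→6, 534→6, 282→1, 534→6, 448→4
Rank sum = 6 + 6 + 1 + 6 + 4 = 23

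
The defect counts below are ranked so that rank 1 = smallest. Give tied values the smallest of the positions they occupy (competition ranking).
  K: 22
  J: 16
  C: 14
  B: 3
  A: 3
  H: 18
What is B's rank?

1

Sorted (ascending): 3, 3, 14, 16, 18, 22
The 2 values of 3 occupy positions 1–2 → each gets rank 1.
B has value 3 → rank 1.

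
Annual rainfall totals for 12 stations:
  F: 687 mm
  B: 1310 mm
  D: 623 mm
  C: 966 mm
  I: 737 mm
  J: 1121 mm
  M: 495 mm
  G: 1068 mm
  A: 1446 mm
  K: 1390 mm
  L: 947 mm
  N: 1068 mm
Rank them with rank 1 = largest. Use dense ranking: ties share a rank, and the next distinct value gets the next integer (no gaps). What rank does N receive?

5

Sorted (descending): 1446, 1390, 1310, 1121, 1068, 1068, 966, 947, 737, 687, 623, 495
The 2 values of 1068 share dense rank 5.
Remaining distinct values take the next consecutive integers.
N has value 1068 mm → rank 5.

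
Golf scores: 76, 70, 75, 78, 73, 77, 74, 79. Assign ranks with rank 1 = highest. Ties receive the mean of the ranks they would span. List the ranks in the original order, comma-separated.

Sorted (descending): 79, 78, 77, 76, 75, 74, 73, 70
No ties — each value takes its position as its rank.

4, 8, 5, 2, 7, 3, 6, 1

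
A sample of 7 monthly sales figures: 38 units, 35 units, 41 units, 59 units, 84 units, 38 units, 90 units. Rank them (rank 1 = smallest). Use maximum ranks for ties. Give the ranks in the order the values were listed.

3, 1, 4, 5, 6, 3, 7

Sorted (ascending): 35, 38, 38, 41, 59, 84, 90
The 2 values of 38 occupy positions 2–3 → each gets rank 3.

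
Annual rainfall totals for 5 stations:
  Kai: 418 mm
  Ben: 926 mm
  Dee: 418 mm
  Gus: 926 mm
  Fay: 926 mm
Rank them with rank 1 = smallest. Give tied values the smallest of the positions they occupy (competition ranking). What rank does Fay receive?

3

Sorted (ascending): 418, 418, 926, 926, 926
The 2 values of 418 occupy positions 1–2 → each gets rank 1.
The 3 values of 926 occupy positions 3–5 → each gets rank 3.
Fay has value 926 mm → rank 3.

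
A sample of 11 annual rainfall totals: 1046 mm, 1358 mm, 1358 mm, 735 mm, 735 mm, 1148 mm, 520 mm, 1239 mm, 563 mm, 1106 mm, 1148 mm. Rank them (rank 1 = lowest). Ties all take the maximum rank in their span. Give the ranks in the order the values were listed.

Sorted (ascending): 520, 563, 735, 735, 1046, 1106, 1148, 1148, 1239, 1358, 1358
The 2 values of 735 occupy positions 3–4 → each gets rank 4.
The 2 values of 1148 occupy positions 7–8 → each gets rank 8.
The 2 values of 1358 occupy positions 10–11 → each gets rank 11.

5, 11, 11, 4, 4, 8, 1, 9, 2, 6, 8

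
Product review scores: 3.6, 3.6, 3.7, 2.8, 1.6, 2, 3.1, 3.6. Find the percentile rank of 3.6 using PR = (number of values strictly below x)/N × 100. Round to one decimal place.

N = 8.
Strictly below 3.6: 4. Equal to 3.6: 3.
PR = 4/8 × 100 = 50.0

50.0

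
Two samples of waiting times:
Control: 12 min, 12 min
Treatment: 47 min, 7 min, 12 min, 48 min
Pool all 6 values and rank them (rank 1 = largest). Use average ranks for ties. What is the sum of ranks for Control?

8

Sorted (descending): 48, 47, 12, 12, 12, 7
The 3 values of 12 occupy positions 3–5 → average rank 4.
Control values → pooled ranks: 12→4, 12→4
Rank sum = 4 + 4 = 8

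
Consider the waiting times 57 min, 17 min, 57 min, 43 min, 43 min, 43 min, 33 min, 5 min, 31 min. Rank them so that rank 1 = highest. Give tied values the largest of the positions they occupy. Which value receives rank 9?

Sorted (descending): 57, 57, 43, 43, 43, 33, 31, 17, 5
The 2 values of 57 occupy positions 1–2 → each gets rank 2.
The 3 values of 43 occupy positions 3–5 → each gets rank 5.
Rank 9 → value 5.

5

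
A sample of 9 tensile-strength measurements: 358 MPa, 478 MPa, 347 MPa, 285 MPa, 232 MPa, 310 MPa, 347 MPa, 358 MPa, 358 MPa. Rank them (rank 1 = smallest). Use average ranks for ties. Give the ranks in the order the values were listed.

Sorted (ascending): 232, 285, 310, 347, 347, 358, 358, 358, 478
The 2 values of 347 occupy positions 4–5 → average rank (4+5)/2 = 4.5.
The 3 values of 358 occupy positions 6–8 → average rank 7.

7, 9, 4.5, 2, 1, 3, 4.5, 7, 7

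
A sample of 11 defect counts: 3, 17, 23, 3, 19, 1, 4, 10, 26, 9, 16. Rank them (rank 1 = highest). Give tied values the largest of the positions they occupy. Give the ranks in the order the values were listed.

10, 4, 2, 10, 3, 11, 8, 6, 1, 7, 5

Sorted (descending): 26, 23, 19, 17, 16, 10, 9, 4, 3, 3, 1
The 2 values of 3 occupy positions 9–10 → each gets rank 10.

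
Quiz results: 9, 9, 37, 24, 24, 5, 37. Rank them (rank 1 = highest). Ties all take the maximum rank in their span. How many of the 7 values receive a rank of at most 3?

Sorted (descending): 37, 37, 24, 24, 9, 9, 5
The 2 values of 37 occupy positions 1–2 → each gets rank 2.
The 2 values of 24 occupy positions 3–4 → each gets rank 4.
The 2 values of 9 occupy positions 5–6 → each gets rank 6.
Ranks ≤ 3: {2, 2} → 2 values.

2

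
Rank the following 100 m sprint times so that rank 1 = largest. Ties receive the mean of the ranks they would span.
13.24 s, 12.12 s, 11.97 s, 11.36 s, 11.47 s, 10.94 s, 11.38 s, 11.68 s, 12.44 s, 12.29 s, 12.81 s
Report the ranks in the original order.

Sorted (descending): 13.24, 12.81, 12.44, 12.29, 12.12, 11.97, 11.68, 11.47, 11.38, 11.36, 10.94
No ties — each value takes its position as its rank.

1, 5, 6, 10, 8, 11, 9, 7, 3, 4, 2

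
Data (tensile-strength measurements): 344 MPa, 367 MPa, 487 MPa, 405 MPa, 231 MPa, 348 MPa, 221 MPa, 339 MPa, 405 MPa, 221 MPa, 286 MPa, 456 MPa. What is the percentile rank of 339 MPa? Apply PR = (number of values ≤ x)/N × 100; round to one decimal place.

41.7

N = 12.
Strictly below 339: 4. Equal to 339: 1.
PR = 5/12 × 100 = 41.7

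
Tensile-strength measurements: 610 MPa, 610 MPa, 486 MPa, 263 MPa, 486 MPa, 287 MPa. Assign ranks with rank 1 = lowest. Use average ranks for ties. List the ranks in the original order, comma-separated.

5.5, 5.5, 3.5, 1, 3.5, 2

Sorted (ascending): 263, 287, 486, 486, 610, 610
The 2 values of 486 occupy positions 3–4 → average rank (3+4)/2 = 3.5.
The 2 values of 610 occupy positions 5–6 → average rank (5+6)/2 = 5.5.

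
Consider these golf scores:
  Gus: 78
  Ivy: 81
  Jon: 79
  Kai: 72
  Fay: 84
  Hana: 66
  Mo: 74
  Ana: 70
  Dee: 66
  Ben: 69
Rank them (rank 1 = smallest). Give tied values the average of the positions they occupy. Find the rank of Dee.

1.5

Sorted (ascending): 66, 66, 69, 70, 72, 74, 78, 79, 81, 84
The 2 values of 66 occupy positions 1–2 → average rank (1+2)/2 = 1.5.
Dee has value 66 → rank 1.5.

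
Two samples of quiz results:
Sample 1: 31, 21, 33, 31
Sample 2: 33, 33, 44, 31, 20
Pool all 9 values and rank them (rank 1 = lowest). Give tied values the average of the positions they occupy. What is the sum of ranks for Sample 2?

28

Sorted (ascending): 20, 21, 31, 31, 31, 33, 33, 33, 44
The 3 values of 31 occupy positions 3–5 → average rank 4.
The 3 values of 33 occupy positions 6–8 → average rank 7.
Sample 2 values → pooled ranks: 33→7, 33→7, 44→9, 31→4, 20→1
Rank sum = 7 + 7 + 9 + 4 + 1 = 28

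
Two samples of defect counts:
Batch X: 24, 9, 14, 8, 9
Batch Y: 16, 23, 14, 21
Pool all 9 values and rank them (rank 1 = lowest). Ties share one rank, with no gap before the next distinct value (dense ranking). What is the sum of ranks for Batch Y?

Sorted (ascending): 8, 9, 9, 14, 14, 16, 21, 23, 24
The 2 values of 9 share dense rank 2.
The 2 values of 14 share dense rank 3.
Remaining distinct values take the next consecutive integers.
Batch Y values → pooled ranks: 16→4, 23→6, 14→3, 21→5
Rank sum = 4 + 6 + 3 + 5 = 18

18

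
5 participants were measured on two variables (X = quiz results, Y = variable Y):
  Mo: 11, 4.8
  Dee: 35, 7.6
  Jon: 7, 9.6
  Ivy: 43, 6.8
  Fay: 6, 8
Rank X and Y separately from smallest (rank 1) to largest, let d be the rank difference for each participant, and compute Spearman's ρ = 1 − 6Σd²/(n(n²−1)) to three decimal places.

-0.600

Ranks of variable 1: 3, 4, 2, 5, 1
Ranks of variable 2: 1, 3, 5, 2, 4
d = r₁ − r₂: 2, 1, -3, 3, -3
d²: 4, 1, 9, 9, 9; Σd² = 32
ρ = 1 − 6·32/(5·24) = 1 − 192/120 = -0.600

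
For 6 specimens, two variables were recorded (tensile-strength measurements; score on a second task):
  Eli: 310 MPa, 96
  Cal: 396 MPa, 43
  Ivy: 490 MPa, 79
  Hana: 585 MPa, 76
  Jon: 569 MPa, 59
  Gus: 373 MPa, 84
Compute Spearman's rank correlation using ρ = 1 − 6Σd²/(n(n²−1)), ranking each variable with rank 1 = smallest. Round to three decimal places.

-0.600

Ranks of variable 1: 1, 3, 4, 6, 5, 2
Ranks of variable 2: 6, 1, 4, 3, 2, 5
d = r₁ − r₂: -5, 2, 0, 3, 3, -3
d²: 25, 4, 0, 9, 9, 9; Σd² = 56
ρ = 1 − 6·56/(6·35) = 1 − 336/210 = -0.600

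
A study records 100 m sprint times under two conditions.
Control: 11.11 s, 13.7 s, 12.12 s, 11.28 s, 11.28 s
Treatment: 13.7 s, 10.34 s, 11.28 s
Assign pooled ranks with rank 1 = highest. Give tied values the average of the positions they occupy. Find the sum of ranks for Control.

21.5

Sorted (descending): 13.7, 13.7, 12.12, 11.28, 11.28, 11.28, 11.11, 10.34
The 2 values of 13.7 occupy positions 1–2 → average rank (1+2)/2 = 1.5.
The 3 values of 11.28 occupy positions 4–6 → average rank 5.
Control values → pooled ranks: 11.11→7, 13.7→1.5, 12.12→3, 11.28→5, 11.28→5
Rank sum = 7 + 1.5 + 3 + 5 + 5 = 21.5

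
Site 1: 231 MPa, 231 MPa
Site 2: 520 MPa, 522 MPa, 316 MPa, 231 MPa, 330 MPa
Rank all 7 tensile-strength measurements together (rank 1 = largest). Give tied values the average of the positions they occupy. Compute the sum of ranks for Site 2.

Sorted (descending): 522, 520, 330, 316, 231, 231, 231
The 3 values of 231 occupy positions 5–7 → average rank 6.
Site 2 values → pooled ranks: 520→2, 522→1, 316→4, 231→6, 330→3
Rank sum = 2 + 1 + 4 + 6 + 3 = 16

16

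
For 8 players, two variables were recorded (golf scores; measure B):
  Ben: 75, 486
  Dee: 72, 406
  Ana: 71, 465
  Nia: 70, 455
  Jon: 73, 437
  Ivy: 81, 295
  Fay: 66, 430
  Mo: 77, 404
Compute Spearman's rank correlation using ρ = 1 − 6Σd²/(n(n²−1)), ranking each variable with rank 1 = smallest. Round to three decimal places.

-0.429

Ranks of variable 1: 6, 4, 3, 2, 5, 8, 1, 7
Ranks of variable 2: 8, 3, 7, 6, 5, 1, 4, 2
d = r₁ − r₂: -2, 1, -4, -4, 0, 7, -3, 5
d²: 4, 1, 16, 16, 0, 49, 9, 25; Σd² = 120
ρ = 1 − 6·120/(8·63) = 1 − 720/504 = -0.429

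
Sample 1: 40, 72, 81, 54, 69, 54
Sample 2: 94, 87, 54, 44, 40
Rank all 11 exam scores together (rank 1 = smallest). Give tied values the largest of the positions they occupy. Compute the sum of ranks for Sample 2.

32

Sorted (ascending): 40, 40, 44, 54, 54, 54, 69, 72, 81, 87, 94
The 2 values of 40 occupy positions 1–2 → each gets rank 2.
The 3 values of 54 occupy positions 4–6 → each gets rank 6.
Sample 2 values → pooled ranks: 94→11, 87→10, 54→6, 44→3, 40→2
Rank sum = 11 + 10 + 6 + 3 + 2 = 32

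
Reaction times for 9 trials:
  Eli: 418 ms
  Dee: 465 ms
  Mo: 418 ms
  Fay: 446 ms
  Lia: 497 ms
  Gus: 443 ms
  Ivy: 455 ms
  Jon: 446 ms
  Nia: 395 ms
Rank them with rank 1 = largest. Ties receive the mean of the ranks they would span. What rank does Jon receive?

4.5

Sorted (descending): 497, 465, 455, 446, 446, 443, 418, 418, 395
The 2 values of 446 occupy positions 4–5 → average rank (4+5)/2 = 4.5.
The 2 values of 418 occupy positions 7–8 → average rank (7+8)/2 = 7.5.
Jon has value 446 ms → rank 4.5.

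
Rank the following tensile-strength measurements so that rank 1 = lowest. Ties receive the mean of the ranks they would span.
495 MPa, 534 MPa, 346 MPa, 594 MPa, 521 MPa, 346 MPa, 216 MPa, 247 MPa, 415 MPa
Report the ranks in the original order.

6, 8, 3.5, 9, 7, 3.5, 1, 2, 5

Sorted (ascending): 216, 247, 346, 346, 415, 495, 521, 534, 594
The 2 values of 346 occupy positions 3–4 → average rank (3+4)/2 = 3.5.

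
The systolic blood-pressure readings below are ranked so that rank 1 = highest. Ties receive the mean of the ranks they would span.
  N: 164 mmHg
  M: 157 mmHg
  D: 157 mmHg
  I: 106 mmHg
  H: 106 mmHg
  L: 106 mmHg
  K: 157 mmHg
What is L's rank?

Sorted (descending): 164, 157, 157, 157, 106, 106, 106
The 3 values of 157 occupy positions 2–4 → average rank 3.
The 3 values of 106 occupy positions 5–7 → average rank 6.
L has value 106 mmHg → rank 6.

6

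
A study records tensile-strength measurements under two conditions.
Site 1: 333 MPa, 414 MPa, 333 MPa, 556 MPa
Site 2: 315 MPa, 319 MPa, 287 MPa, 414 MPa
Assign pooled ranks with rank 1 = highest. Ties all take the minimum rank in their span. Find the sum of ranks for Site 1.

Sorted (descending): 556, 414, 414, 333, 333, 319, 315, 287
The 2 values of 414 occupy positions 2–3 → each gets rank 2.
The 2 values of 333 occupy positions 4–5 → each gets rank 4.
Site 1 values → pooled ranks: 333→4, 414→2, 333→4, 556→1
Rank sum = 4 + 2 + 4 + 1 = 11

11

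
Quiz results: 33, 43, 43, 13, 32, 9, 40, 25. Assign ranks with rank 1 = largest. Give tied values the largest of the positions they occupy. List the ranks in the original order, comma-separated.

4, 2, 2, 7, 5, 8, 3, 6

Sorted (descending): 43, 43, 40, 33, 32, 25, 13, 9
The 2 values of 43 occupy positions 1–2 → each gets rank 2.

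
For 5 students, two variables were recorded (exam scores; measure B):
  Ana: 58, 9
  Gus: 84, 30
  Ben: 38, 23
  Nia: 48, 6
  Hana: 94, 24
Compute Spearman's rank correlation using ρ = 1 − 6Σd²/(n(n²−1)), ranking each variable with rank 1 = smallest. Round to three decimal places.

Ranks of variable 1: 3, 4, 1, 2, 5
Ranks of variable 2: 2, 5, 3, 1, 4
d = r₁ − r₂: 1, -1, -2, 1, 1
d²: 1, 1, 4, 1, 1; Σd² = 8
ρ = 1 − 6·8/(5·24) = 1 − 48/120 = 0.600

0.600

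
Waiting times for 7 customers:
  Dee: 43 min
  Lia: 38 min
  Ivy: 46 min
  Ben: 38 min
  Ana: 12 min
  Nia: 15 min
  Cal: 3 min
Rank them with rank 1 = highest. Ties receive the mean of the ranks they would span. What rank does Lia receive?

3.5

Sorted (descending): 46, 43, 38, 38, 15, 12, 3
The 2 values of 38 occupy positions 3–4 → average rank (3+4)/2 = 3.5.
Lia has value 38 min → rank 3.5.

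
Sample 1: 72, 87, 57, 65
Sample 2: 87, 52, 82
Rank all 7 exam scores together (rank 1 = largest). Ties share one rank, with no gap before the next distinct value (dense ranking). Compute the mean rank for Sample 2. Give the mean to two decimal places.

3.00

Sorted (descending): 87, 87, 82, 72, 65, 57, 52
The 2 values of 87 share dense rank 1.
Remaining distinct values take the next consecutive integers.
Sample 2 values → pooled ranks: 87→1, 52→6, 82→2
Mean rank = (1 + 6 + 2) / 3 = 3.00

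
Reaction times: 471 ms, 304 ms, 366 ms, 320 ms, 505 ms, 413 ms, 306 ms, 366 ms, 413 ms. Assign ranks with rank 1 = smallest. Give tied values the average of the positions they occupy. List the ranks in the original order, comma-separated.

Sorted (ascending): 304, 306, 320, 366, 366, 413, 413, 471, 505
The 2 values of 366 occupy positions 4–5 → average rank (4+5)/2 = 4.5.
The 2 values of 413 occupy positions 6–7 → average rank (6+7)/2 = 6.5.

8, 1, 4.5, 3, 9, 6.5, 2, 4.5, 6.5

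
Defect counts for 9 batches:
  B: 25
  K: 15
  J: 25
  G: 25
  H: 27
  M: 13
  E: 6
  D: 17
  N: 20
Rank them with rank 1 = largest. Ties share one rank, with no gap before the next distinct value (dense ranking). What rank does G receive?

2

Sorted (descending): 27, 25, 25, 25, 20, 17, 15, 13, 6
The 3 values of 25 share dense rank 2.
Remaining distinct values take the next consecutive integers.
G has value 25 → rank 2.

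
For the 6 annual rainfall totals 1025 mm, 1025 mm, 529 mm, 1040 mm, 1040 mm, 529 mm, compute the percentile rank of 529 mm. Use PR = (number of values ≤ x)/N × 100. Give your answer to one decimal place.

N = 6.
Strictly below 529: 0. Equal to 529: 2.
PR = 2/6 × 100 = 33.3

33.3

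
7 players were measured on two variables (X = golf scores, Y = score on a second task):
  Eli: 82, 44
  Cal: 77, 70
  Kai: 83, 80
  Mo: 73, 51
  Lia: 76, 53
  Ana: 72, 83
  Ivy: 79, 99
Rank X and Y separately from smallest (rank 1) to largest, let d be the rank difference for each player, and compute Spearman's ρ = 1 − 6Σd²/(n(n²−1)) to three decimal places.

-0.036

Ranks of variable 1: 6, 4, 7, 2, 3, 1, 5
Ranks of variable 2: 1, 4, 5, 2, 3, 6, 7
d = r₁ − r₂: 5, 0, 2, 0, 0, -5, -2
d²: 25, 0, 4, 0, 0, 25, 4; Σd² = 58
ρ = 1 − 6·58/(7·48) = 1 − 348/336 = -0.036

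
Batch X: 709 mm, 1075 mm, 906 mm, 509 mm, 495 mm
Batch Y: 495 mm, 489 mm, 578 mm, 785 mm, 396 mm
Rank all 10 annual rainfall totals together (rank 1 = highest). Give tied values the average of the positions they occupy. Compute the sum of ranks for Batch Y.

34.5

Sorted (descending): 1075, 906, 785, 709, 578, 509, 495, 495, 489, 396
The 2 values of 495 occupy positions 7–8 → average rank (7+8)/2 = 7.5.
Batch Y values → pooled ranks: 495→7.5, 489→9, 578→5, 785→3, 396→10
Rank sum = 7.5 + 9 + 5 + 3 + 10 = 34.5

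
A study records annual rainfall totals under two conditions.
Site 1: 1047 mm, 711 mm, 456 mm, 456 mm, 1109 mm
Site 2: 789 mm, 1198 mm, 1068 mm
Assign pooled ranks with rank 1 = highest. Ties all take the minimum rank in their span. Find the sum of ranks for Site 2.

Sorted (descending): 1198, 1109, 1068, 1047, 789, 711, 456, 456
The 2 values of 456 occupy positions 7–8 → each gets rank 7.
Site 2 values → pooled ranks: 789→5, 1198→1, 1068→3
Rank sum = 5 + 1 + 3 = 9

9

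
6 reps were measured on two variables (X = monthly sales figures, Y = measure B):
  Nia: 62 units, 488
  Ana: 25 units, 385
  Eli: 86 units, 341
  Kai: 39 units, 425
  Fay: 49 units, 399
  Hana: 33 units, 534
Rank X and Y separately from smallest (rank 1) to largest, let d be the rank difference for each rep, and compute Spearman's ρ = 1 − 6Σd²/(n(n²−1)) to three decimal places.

-0.257

Ranks of variable 1: 5, 1, 6, 3, 4, 2
Ranks of variable 2: 5, 2, 1, 4, 3, 6
d = r₁ − r₂: 0, -1, 5, -1, 1, -4
d²: 0, 1, 25, 1, 1, 16; Σd² = 44
ρ = 1 − 6·44/(6·35) = 1 − 264/210 = -0.257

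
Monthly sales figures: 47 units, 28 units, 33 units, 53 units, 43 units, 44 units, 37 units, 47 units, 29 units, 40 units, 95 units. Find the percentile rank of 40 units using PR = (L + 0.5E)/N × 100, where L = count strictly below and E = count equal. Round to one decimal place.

40.9

N = 11.
Strictly below 40: 4. Equal to 40: 1.
PR = (4 + 0.5·1)/11 × 100 = 40.9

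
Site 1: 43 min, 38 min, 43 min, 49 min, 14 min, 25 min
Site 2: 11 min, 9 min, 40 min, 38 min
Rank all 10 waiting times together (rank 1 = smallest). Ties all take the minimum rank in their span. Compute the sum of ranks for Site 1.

38

Sorted (ascending): 9, 11, 14, 25, 38, 38, 40, 43, 43, 49
The 2 values of 38 occupy positions 5–6 → each gets rank 5.
The 2 values of 43 occupy positions 8–9 → each gets rank 8.
Site 1 values → pooled ranks: 43→8, 38→5, 43→8, 49→10, 14→3, 25→4
Rank sum = 8 + 5 + 8 + 10 + 3 + 4 = 38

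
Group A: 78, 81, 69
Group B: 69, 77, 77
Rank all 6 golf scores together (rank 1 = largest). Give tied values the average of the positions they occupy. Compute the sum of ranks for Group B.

Sorted (descending): 81, 78, 77, 77, 69, 69
The 2 values of 77 occupy positions 3–4 → average rank (3+4)/2 = 3.5.
The 2 values of 69 occupy positions 5–6 → average rank (5+6)/2 = 5.5.
Group B values → pooled ranks: 69→5.5, 77→3.5, 77→3.5
Rank sum = 5.5 + 3.5 + 3.5 = 12.5

12.5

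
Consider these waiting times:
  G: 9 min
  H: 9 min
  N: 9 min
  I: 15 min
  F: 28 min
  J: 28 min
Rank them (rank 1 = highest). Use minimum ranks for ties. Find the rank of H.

Sorted (descending): 28, 28, 15, 9, 9, 9
The 2 values of 28 occupy positions 1–2 → each gets rank 1.
The 3 values of 9 occupy positions 4–6 → each gets rank 4.
H has value 9 min → rank 4.

4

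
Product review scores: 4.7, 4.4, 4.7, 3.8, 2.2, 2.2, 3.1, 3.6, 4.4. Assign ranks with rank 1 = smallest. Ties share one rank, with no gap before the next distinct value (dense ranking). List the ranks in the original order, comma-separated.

Sorted (ascending): 2.2, 2.2, 3.1, 3.6, 3.8, 4.4, 4.4, 4.7, 4.7
The 2 values of 2.2 share dense rank 1.
The 2 values of 4.4 share dense rank 5.
The 2 values of 4.7 share dense rank 6.
Remaining distinct values take the next consecutive integers.

6, 5, 6, 4, 1, 1, 2, 3, 5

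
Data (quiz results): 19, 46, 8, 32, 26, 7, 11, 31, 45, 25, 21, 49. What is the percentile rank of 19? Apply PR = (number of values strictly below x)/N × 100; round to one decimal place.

25.0

N = 12.
Strictly below 19: 3. Equal to 19: 1.
PR = 3/12 × 100 = 25.0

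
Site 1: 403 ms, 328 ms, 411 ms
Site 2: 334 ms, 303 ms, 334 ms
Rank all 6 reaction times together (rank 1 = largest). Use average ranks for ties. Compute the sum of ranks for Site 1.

8

Sorted (descending): 411, 403, 334, 334, 328, 303
The 2 values of 334 occupy positions 3–4 → average rank (3+4)/2 = 3.5.
Site 1 values → pooled ranks: 403→2, 328→5, 411→1
Rank sum = 2 + 5 + 1 = 8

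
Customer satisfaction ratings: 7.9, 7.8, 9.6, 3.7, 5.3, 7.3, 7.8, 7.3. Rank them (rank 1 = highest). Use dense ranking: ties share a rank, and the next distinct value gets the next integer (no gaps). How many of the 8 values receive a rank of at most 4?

Sorted (descending): 9.6, 7.9, 7.8, 7.8, 7.3, 7.3, 5.3, 3.7
The 2 values of 7.8 share dense rank 3.
The 2 values of 7.3 share dense rank 4.
Remaining distinct values take the next consecutive integers.
Ranks ≤ 4: {1, 2, 3, 3, 4, 4} → 6 values.

6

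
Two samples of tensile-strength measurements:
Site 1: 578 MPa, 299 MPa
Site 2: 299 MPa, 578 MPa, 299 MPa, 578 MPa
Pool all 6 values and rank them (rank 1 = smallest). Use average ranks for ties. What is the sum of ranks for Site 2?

14

Sorted (ascending): 299, 299, 299, 578, 578, 578
The 3 values of 299 occupy positions 1–3 → average rank 2.
The 3 values of 578 occupy positions 4–6 → average rank 5.
Site 2 values → pooled ranks: 299→2, 578→5, 299→2, 578→5
Rank sum = 2 + 5 + 2 + 5 = 14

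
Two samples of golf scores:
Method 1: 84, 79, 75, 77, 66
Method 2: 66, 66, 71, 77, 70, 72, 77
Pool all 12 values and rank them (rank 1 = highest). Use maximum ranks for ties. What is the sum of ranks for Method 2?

Sorted (descending): 84, 79, 77, 77, 77, 75, 72, 71, 70, 66, 66, 66
The 3 values of 77 occupy positions 3–5 → each gets rank 5.
The 3 values of 66 occupy positions 10–12 → each gets rank 12.
Method 2 values → pooled ranks: 66→12, 66→12, 71→8, 77→5, 70→9, 72→7, 77→5
Rank sum = 12 + 12 + 8 + 5 + 9 + 7 + 5 = 58

58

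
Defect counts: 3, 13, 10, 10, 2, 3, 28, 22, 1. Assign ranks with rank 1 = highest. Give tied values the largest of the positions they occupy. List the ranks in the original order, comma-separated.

Sorted (descending): 28, 22, 13, 10, 10, 3, 3, 2, 1
The 2 values of 10 occupy positions 4–5 → each gets rank 5.
The 2 values of 3 occupy positions 6–7 → each gets rank 7.

7, 3, 5, 5, 8, 7, 1, 2, 9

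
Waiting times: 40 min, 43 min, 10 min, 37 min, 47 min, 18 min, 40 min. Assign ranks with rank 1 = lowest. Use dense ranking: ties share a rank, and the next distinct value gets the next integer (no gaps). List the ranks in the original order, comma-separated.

4, 5, 1, 3, 6, 2, 4

Sorted (ascending): 10, 18, 37, 40, 40, 43, 47
The 2 values of 40 share dense rank 4.
Remaining distinct values take the next consecutive integers.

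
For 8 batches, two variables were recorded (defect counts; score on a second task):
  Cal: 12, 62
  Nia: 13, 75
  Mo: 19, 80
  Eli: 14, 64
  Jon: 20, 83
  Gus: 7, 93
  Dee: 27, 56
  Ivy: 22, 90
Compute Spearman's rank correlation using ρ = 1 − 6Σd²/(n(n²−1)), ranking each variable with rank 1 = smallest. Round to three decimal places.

-0.190

Ranks of variable 1: 2, 3, 5, 4, 6, 1, 8, 7
Ranks of variable 2: 2, 4, 5, 3, 6, 8, 1, 7
d = r₁ − r₂: 0, -1, 0, 1, 0, -7, 7, 0
d²: 0, 1, 0, 1, 0, 49, 49, 0; Σd² = 100
ρ = 1 − 6·100/(8·63) = 1 − 600/504 = -0.190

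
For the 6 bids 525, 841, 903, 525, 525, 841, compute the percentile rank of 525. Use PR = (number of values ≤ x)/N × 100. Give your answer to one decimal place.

50.0

N = 6.
Strictly below 525: 0. Equal to 525: 3.
PR = 3/6 × 100 = 50.0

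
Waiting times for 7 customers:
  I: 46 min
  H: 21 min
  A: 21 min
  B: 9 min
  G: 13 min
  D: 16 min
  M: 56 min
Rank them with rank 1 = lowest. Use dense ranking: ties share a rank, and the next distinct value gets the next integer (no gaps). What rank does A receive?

4

Sorted (ascending): 9, 13, 16, 21, 21, 46, 56
The 2 values of 21 share dense rank 4.
Remaining distinct values take the next consecutive integers.
A has value 21 min → rank 4.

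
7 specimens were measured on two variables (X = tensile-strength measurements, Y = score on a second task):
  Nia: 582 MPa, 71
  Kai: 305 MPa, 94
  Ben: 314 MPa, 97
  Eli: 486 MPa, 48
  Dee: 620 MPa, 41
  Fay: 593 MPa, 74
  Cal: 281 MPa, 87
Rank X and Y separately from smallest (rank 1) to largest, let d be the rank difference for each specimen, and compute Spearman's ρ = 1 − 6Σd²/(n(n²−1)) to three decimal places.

Ranks of variable 1: 5, 2, 3, 4, 7, 6, 1
Ranks of variable 2: 3, 6, 7, 2, 1, 4, 5
d = r₁ − r₂: 2, -4, -4, 2, 6, 2, -4
d²: 4, 16, 16, 4, 36, 4, 16; Σd² = 96
ρ = 1 − 6·96/(7·48) = 1 − 576/336 = -0.714

-0.714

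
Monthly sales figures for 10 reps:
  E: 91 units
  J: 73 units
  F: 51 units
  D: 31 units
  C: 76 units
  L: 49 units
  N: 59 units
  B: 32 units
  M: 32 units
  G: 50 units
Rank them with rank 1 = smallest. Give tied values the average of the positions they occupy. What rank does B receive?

2.5

Sorted (ascending): 31, 32, 32, 49, 50, 51, 59, 73, 76, 91
The 2 values of 32 occupy positions 2–3 → average rank (2+3)/2 = 2.5.
B has value 32 units → rank 2.5.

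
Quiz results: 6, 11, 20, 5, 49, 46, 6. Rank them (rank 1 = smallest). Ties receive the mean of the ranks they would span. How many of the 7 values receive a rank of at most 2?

1

Sorted (ascending): 5, 6, 6, 11, 20, 46, 49
The 2 values of 6 occupy positions 2–3 → average rank (2+3)/2 = 2.5.
Ranks ≤ 2: {1} → 1 value.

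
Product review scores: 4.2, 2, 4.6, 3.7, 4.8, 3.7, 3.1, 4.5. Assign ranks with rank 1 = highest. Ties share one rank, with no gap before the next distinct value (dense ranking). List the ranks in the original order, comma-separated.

4, 7, 2, 5, 1, 5, 6, 3

Sorted (descending): 4.8, 4.6, 4.5, 4.2, 3.7, 3.7, 3.1, 2
The 2 values of 3.7 share dense rank 5.
Remaining distinct values take the next consecutive integers.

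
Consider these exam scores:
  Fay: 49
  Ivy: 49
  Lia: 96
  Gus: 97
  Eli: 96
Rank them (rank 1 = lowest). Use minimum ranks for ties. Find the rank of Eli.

Sorted (ascending): 49, 49, 96, 96, 97
The 2 values of 49 occupy positions 1–2 → each gets rank 1.
The 2 values of 96 occupy positions 3–4 → each gets rank 3.
Eli has value 96 → rank 3.

3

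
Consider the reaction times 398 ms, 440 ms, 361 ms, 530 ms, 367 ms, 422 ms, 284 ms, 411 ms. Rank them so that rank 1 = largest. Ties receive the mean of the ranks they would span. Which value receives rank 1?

530

Sorted (descending): 530, 440, 422, 411, 398, 367, 361, 284
No ties — each value takes its position as its rank.
Rank 1 → value 530.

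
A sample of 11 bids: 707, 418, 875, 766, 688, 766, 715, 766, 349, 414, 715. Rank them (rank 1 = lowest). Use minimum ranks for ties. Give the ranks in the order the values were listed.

Sorted (ascending): 349, 414, 418, 688, 707, 715, 715, 766, 766, 766, 875
The 2 values of 715 occupy positions 6–7 → each gets rank 6.
The 3 values of 766 occupy positions 8–10 → each gets rank 8.

5, 3, 11, 8, 4, 8, 6, 8, 1, 2, 6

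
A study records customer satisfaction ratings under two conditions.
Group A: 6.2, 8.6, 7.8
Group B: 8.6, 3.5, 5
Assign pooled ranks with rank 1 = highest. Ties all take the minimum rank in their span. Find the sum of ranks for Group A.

8

Sorted (descending): 8.6, 8.6, 7.8, 6.2, 5, 3.5
The 2 values of 8.6 occupy positions 1–2 → each gets rank 1.
Group A values → pooled ranks: 6.2→4, 8.6→1, 7.8→3
Rank sum = 4 + 1 + 3 = 8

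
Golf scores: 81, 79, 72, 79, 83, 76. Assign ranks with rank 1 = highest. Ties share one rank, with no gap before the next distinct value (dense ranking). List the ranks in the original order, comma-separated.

2, 3, 5, 3, 1, 4

Sorted (descending): 83, 81, 79, 79, 76, 72
The 2 values of 79 share dense rank 3.
Remaining distinct values take the next consecutive integers.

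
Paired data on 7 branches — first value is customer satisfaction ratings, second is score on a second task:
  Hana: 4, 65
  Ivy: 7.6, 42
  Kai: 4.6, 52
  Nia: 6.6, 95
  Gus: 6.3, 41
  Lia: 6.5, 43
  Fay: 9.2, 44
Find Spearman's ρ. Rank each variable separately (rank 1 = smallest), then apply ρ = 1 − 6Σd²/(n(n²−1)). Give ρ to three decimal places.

Ranks of variable 1: 1, 6, 2, 5, 3, 4, 7
Ranks of variable 2: 6, 2, 5, 7, 1, 3, 4
d = r₁ − r₂: -5, 4, -3, -2, 2, 1, 3
d²: 25, 16, 9, 4, 4, 1, 9; Σd² = 68
ρ = 1 − 6·68/(7·48) = 1 − 408/336 = -0.214

-0.214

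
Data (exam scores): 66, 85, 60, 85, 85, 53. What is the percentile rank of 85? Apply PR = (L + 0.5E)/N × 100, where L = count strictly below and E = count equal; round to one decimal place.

N = 6.
Strictly below 85: 3. Equal to 85: 3.
PR = (3 + 0.5·3)/6 × 100 = 75.0

75.0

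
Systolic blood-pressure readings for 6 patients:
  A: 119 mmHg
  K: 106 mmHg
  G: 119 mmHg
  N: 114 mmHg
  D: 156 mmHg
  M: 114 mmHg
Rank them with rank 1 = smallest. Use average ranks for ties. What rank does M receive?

Sorted (ascending): 106, 114, 114, 119, 119, 156
The 2 values of 114 occupy positions 2–3 → average rank (2+3)/2 = 2.5.
The 2 values of 119 occupy positions 4–5 → average rank (4+5)/2 = 4.5.
M has value 114 mmHg → rank 2.5.

2.5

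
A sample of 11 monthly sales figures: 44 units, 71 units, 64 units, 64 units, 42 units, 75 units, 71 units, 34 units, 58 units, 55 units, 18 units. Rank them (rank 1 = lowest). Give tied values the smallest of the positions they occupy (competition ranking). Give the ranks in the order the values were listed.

Sorted (ascending): 18, 34, 42, 44, 55, 58, 64, 64, 71, 71, 75
The 2 values of 64 occupy positions 7–8 → each gets rank 7.
The 2 values of 71 occupy positions 9–10 → each gets rank 9.

4, 9, 7, 7, 3, 11, 9, 2, 6, 5, 1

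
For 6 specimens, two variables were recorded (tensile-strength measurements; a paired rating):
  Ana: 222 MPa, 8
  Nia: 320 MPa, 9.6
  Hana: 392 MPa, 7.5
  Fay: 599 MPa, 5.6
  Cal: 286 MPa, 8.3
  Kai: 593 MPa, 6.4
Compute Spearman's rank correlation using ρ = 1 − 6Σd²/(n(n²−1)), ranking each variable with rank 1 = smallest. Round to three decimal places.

-0.771

Ranks of variable 1: 1, 3, 4, 6, 2, 5
Ranks of variable 2: 4, 6, 3, 1, 5, 2
d = r₁ − r₂: -3, -3, 1, 5, -3, 3
d²: 9, 9, 1, 25, 9, 9; Σd² = 62
ρ = 1 − 6·62/(6·35) = 1 − 372/210 = -0.771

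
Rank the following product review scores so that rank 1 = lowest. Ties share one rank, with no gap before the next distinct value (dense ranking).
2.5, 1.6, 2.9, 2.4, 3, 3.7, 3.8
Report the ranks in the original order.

Sorted (ascending): 1.6, 2.4, 2.5, 2.9, 3, 3.7, 3.8
No ties — each value takes its position as its rank.

3, 1, 4, 2, 5, 6, 7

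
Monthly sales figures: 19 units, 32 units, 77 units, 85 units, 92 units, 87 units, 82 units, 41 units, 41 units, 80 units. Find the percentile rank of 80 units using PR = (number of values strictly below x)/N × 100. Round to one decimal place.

50.0

N = 10.
Strictly below 80: 5. Equal to 80: 1.
PR = 5/10 × 100 = 50.0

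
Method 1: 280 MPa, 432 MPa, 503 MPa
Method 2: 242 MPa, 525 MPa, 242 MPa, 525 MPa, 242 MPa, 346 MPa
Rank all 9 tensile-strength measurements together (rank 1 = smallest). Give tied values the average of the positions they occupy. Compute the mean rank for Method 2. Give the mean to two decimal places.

4.67

Sorted (ascending): 242, 242, 242, 280, 346, 432, 503, 525, 525
The 3 values of 242 occupy positions 1–3 → average rank 2.
The 2 values of 525 occupy positions 8–9 → average rank (8+9)/2 = 8.5.
Method 2 values → pooled ranks: 242→2, 525→8.5, 242→2, 525→8.5, 242→2, 346→5
Mean rank = (2 + 8.5 + 2 + 8.5 + 2 + 5) / 6 = 4.67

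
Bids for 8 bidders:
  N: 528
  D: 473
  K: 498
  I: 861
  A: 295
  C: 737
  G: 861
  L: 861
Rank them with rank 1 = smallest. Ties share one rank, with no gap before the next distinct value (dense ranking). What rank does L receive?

Sorted (ascending): 295, 473, 498, 528, 737, 861, 861, 861
The 3 values of 861 share dense rank 6.
Remaining distinct values take the next consecutive integers.
L has value 861 → rank 6.

6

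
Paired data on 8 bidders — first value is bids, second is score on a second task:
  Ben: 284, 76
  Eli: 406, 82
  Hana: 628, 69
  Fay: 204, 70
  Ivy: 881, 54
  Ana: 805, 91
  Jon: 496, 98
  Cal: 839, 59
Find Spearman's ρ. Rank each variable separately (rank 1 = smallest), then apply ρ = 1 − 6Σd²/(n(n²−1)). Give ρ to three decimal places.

Ranks of variable 1: 2, 3, 5, 1, 8, 6, 4, 7
Ranks of variable 2: 5, 6, 3, 4, 1, 7, 8, 2
d = r₁ − r₂: -3, -3, 2, -3, 7, -1, -4, 5
d²: 9, 9, 4, 9, 49, 1, 16, 25; Σd² = 122
ρ = 1 − 6·122/(8·63) = 1 − 732/504 = -0.452

-0.452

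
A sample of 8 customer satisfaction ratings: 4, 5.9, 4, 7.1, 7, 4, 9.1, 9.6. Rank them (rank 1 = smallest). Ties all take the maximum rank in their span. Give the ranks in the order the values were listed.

Sorted (ascending): 4, 4, 4, 5.9, 7, 7.1, 9.1, 9.6
The 3 values of 4 occupy positions 1–3 → each gets rank 3.

3, 4, 3, 6, 5, 3, 7, 8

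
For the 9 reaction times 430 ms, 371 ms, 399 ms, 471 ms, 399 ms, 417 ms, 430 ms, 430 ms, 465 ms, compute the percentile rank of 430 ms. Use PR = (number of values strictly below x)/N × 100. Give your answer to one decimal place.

N = 9.
Strictly below 430: 4. Equal to 430: 3.
PR = 4/9 × 100 = 44.4

44.4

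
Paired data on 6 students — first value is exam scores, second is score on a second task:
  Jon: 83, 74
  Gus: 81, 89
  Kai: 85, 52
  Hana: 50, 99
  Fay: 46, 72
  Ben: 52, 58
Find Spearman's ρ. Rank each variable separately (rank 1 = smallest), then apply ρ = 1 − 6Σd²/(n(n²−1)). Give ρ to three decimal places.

Ranks of variable 1: 5, 4, 6, 2, 1, 3
Ranks of variable 2: 4, 5, 1, 6, 3, 2
d = r₁ − r₂: 1, -1, 5, -4, -2, 1
d²: 1, 1, 25, 16, 4, 1; Σd² = 48
ρ = 1 − 6·48/(6·35) = 1 − 288/210 = -0.371

-0.371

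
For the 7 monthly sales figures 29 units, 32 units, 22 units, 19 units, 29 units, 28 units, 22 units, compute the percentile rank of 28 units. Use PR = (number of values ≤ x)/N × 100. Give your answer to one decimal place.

57.1

N = 7.
Strictly below 28: 3. Equal to 28: 1.
PR = 4/7 × 100 = 57.1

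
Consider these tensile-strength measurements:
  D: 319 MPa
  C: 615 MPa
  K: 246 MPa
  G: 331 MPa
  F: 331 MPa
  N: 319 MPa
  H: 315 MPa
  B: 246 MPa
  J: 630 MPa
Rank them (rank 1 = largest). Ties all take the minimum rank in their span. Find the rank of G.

3

Sorted (descending): 630, 615, 331, 331, 319, 319, 315, 246, 246
The 2 values of 331 occupy positions 3–4 → each gets rank 3.
The 2 values of 319 occupy positions 5–6 → each gets rank 5.
The 2 values of 246 occupy positions 8–9 → each gets rank 8.
G has value 331 MPa → rank 3.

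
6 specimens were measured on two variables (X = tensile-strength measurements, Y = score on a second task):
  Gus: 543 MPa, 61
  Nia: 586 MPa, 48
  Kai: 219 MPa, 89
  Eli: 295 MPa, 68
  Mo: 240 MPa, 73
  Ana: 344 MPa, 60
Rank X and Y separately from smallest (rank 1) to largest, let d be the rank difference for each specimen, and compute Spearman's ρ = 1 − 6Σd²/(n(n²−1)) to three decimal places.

Ranks of variable 1: 5, 6, 1, 3, 2, 4
Ranks of variable 2: 3, 1, 6, 4, 5, 2
d = r₁ − r₂: 2, 5, -5, -1, -3, 2
d²: 4, 25, 25, 1, 9, 4; Σd² = 68
ρ = 1 − 6·68/(6·35) = 1 − 408/210 = -0.943

-0.943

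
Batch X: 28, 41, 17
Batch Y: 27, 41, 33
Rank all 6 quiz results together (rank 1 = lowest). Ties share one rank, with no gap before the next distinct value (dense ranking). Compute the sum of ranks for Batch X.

Sorted (ascending): 17, 27, 28, 33, 41, 41
The 2 values of 41 share dense rank 5.
Remaining distinct values take the next consecutive integers.
Batch X values → pooled ranks: 28→3, 41→5, 17→1
Rank sum = 3 + 5 + 1 = 9

9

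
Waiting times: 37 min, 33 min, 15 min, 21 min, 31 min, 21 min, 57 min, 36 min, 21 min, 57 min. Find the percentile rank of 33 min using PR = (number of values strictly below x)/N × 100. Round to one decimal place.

N = 10.
Strictly below 33: 5. Equal to 33: 1.
PR = 5/10 × 100 = 50.0

50.0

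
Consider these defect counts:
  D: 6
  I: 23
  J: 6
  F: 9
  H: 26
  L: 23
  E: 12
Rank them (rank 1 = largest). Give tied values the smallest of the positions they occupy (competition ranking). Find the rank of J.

Sorted (descending): 26, 23, 23, 12, 9, 6, 6
The 2 values of 23 occupy positions 2–3 → each gets rank 2.
The 2 values of 6 occupy positions 6–7 → each gets rank 6.
J has value 6 → rank 6.

6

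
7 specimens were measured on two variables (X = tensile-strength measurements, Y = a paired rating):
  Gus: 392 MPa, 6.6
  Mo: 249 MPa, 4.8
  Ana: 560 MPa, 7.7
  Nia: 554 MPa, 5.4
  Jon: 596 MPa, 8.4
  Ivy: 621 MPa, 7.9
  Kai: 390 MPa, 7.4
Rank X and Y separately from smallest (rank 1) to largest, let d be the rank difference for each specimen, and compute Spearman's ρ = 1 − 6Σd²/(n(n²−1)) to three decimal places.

0.821

Ranks of variable 1: 3, 1, 5, 4, 6, 7, 2
Ranks of variable 2: 3, 1, 5, 2, 7, 6, 4
d = r₁ − r₂: 0, 0, 0, 2, -1, 1, -2
d²: 0, 0, 0, 4, 1, 1, 4; Σd² = 10
ρ = 1 − 6·10/(7·48) = 1 − 60/336 = 0.821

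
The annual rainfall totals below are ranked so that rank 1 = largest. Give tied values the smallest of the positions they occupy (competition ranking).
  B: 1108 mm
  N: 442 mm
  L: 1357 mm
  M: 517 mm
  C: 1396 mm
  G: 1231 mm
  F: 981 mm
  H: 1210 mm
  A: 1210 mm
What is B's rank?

Sorted (descending): 1396, 1357, 1231, 1210, 1210, 1108, 981, 517, 442
The 2 values of 1210 occupy positions 4–5 → each gets rank 4.
B has value 1108 mm → rank 6.

6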